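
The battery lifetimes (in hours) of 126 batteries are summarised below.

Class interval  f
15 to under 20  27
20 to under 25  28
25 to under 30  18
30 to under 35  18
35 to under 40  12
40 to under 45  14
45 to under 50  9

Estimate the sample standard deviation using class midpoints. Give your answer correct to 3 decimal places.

9.597

Midpoints: 17.5, 22.5, 27.5, 32.5, 37.5, 42.5, 47.5
n = 126, Σfm = 3655, mean = 29.0079
Σfm² = 117537.5
Σf(m − x̄)² = Σfm² − (Σfm)²/n = 117537.5 − 3655²/126 = 11513.4921
Sample variance = 11513.4921 / 125 = 92.1079
Standard deviation = √92.1079 = 9.5973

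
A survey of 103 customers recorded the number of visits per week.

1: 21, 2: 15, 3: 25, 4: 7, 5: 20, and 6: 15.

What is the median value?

Cumulative frequencies: 21, 36, 61, 68, 88, 103
n = 103, so the median is the value in position (n+1)/2 = 52.
Position 52 falls at value 3.

3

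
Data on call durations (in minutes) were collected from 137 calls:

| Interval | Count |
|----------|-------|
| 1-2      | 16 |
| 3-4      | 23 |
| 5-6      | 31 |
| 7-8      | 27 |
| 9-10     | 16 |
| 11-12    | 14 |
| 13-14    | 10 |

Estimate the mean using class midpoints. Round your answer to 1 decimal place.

Midpoints: 1.5, 3.5, 5.5, 7.5, 9.5, 11.5, 13.5
Σfm = 16×1.5 + 23×3.5 + 31×5.5 + 27×7.5 + 16×9.5 + 14×11.5 + 10×13.5 = 925.5
n = Σf = 137
Mean = 925.5 / 137 = 6.7555

6.8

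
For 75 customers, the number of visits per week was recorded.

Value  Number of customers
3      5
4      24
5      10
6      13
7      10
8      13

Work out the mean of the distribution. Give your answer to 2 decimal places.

5.51

Values: 3, 4, 5, 6, 7, 8
Σfx = 5×3 + 24×4 + 10×5 + 13×6 + 10×7 + 13×8 = 413
n = Σf = 75
Mean = 413 / 75 = 5.5067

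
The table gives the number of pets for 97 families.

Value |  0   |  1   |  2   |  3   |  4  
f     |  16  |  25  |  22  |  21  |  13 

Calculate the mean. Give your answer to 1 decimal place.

Values: 0, 1, 2, 3, 4
Σfx = 16×0 + 25×1 + 22×2 + 21×3 + 13×4 = 184
n = Σf = 97
Mean = 184 / 97 = 1.8969

1.9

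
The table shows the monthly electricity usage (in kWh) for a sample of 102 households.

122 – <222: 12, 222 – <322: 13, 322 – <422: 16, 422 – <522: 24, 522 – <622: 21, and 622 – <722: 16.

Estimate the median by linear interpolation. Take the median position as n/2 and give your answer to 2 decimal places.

463.67

Cumulative frequencies: 12, 25, 41, 65, 86, 102
n = 102; position = n/2 = 51.
This falls in the class 422 – <522: L = 422, F = 41, f = 24, h = 100.
Median ≈ 422 + ((51 − 41) / 24) × 100 = 463.6667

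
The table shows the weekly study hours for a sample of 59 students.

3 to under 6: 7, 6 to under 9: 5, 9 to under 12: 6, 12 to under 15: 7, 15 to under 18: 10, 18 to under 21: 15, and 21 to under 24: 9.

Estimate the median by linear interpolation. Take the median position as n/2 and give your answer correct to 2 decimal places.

Cumulative frequencies: 7, 12, 18, 25, 35, 50, 59
n = 59; position = n/2 = 29.5.
This falls in the class 15 to under 18: L = 15, F = 25, f = 10, h = 3.
Median ≈ 15 + ((29.5 − 25) / 10) × 3 = 16.3500

16.35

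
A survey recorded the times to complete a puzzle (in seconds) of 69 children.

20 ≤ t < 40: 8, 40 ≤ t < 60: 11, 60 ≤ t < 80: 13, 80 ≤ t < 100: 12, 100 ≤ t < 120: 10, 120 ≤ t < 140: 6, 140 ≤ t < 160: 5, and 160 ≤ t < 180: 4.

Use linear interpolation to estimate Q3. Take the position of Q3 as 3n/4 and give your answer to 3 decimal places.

115.500

Cumulative frequencies: 8, 19, 32, 44, 54, 60, 65, 69
n = 69; position = 3n/4 = 51.75.
This falls in the class 100 ≤ t < 120: L = 100, F = 44, f = 10, h = 20.
Upper quartile ≈ 100 + ((51.75 − 44) / 10) × 20 = 115.5000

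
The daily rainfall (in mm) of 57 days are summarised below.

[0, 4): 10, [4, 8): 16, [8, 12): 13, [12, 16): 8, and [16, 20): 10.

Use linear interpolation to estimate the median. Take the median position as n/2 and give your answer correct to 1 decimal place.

8.8

Cumulative frequencies: 10, 26, 39, 47, 57
n = 57; position = n/2 = 28.5.
This falls in the class [8, 12): L = 8, F = 26, f = 13, h = 4.
Median ≈ 8 + ((28.5 − 26) / 13) × 4 = 8.7692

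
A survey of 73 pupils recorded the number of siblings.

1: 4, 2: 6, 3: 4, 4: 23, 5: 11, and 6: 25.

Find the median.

4

Cumulative frequencies: 4, 10, 14, 37, 48, 73
n = 73, so the median is the value in position (n+1)/2 = 37.
Position 37 falls at value 4.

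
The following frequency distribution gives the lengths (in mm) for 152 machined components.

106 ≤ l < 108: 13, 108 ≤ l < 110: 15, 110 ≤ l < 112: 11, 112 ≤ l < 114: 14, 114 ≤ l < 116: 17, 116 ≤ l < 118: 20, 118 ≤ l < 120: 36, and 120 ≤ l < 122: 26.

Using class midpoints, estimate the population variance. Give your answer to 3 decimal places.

Midpoints: 107, 109, 111, 113, 115, 117, 119, 121
n = 152, Σfm = 17554, mean = 115.4868
Σfm² = 2030416
Σf(m − x̄)² = Σfm² − (Σfm)²/n = 2030416 − 17554²/152 = 3159.9737
Population variance = 3159.9737 / 152 = 20.7893

20.789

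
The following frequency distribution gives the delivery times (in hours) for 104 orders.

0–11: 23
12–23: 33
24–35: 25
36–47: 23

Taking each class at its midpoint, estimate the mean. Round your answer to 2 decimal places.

23.04

Midpoints: 5.5, 17.5, 29.5, 41.5
Σfm = 23×5.5 + 33×17.5 + 25×29.5 + 23×41.5 = 2396
n = Σf = 104
Mean = 2396 / 104 = 23.0385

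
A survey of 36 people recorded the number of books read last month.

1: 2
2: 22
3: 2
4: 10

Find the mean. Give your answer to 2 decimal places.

Values: 1, 2, 3, 4
Σfx = 2×1 + 22×2 + 2×3 + 10×4 = 92
n = Σf = 36
Mean = 92 / 36 = 2.5556

2.56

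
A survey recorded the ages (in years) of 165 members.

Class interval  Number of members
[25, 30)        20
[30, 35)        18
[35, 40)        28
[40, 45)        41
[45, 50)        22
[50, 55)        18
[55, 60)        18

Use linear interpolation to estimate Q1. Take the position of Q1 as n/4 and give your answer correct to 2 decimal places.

35.58

Cumulative frequencies: 20, 38, 66, 107, 129, 147, 165
n = 165; position = n/4 = 41.25.
This falls in the class [35, 40): L = 35, F = 38, f = 28, h = 5.
Lower quartile ≈ 35 + ((41.25 − 38) / 28) × 5 = 35.5804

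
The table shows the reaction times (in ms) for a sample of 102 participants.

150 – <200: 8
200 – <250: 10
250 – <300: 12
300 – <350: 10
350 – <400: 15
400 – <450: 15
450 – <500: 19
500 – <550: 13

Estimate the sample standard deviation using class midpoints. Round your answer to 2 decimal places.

Midpoints: 175, 225, 275, 325, 375, 425, 475, 525
n = 102, Σfm = 38050, mean = 373.0392
Σfm² = 15403750
Σf(m − x̄)² = Σfm² − (Σfm)²/n = 15403750 − 38050²/102 = 1209607.8431
Sample variance = 1209607.8431 / 101 = 11976.3153
Standard deviation = √11976.3153 = 109.4364

109.44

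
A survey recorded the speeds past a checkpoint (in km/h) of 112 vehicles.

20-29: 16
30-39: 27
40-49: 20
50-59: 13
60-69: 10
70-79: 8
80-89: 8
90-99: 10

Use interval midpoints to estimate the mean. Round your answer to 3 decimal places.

51.643

Midpoints: 24.5, 34.5, 44.5, 54.5, 64.5, 74.5, 84.5, 94.5
Σfm = 16×24.5 + 27×34.5 + 20×44.5 + 13×54.5 + 10×64.5 + 8×74.5 + 8×84.5 + 10×94.5 = 5784
n = Σf = 112
Mean = 5784 / 112 = 51.6429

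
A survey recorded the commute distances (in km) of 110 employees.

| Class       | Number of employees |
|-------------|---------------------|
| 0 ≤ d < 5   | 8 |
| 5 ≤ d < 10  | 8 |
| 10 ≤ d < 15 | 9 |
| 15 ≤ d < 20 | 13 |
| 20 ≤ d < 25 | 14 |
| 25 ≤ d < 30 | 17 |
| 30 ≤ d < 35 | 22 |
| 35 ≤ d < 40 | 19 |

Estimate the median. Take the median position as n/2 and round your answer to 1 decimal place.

25.9

Cumulative frequencies: 8, 16, 25, 38, 52, 69, 91, 110
n = 110; position = n/2 = 55.
This falls in the class 25 ≤ d < 30: L = 25, F = 52, f = 17, h = 5.
Median ≈ 25 + ((55 − 52) / 17) × 5 = 25.8824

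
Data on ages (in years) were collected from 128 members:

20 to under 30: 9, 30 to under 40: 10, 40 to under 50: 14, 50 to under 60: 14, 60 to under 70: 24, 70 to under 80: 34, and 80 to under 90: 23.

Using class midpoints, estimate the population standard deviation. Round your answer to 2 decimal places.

Midpoints: 25, 35, 45, 55, 65, 75, 85
n = 128, Σfm = 8040, mean = 62.8125
Σfm² = 547400
Σf(m − x̄)² = Σfm² − (Σfm)²/n = 547400 − 8040²/128 = 42387.5000
Population variance = 42387.5000 / 128 = 331.1523
Standard deviation = √331.1523 = 18.1976

18.20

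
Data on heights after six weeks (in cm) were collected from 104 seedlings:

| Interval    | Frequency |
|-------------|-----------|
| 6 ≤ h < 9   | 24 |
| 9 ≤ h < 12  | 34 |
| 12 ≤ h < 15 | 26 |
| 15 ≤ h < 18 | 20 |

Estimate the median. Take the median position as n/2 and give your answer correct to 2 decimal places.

11.47

Cumulative frequencies: 24, 58, 84, 104
n = 104; position = n/2 = 52.
This falls in the class 9 ≤ h < 12: L = 9, F = 24, f = 34, h = 3.
Median ≈ 9 + ((52 − 24) / 34) × 3 = 11.4706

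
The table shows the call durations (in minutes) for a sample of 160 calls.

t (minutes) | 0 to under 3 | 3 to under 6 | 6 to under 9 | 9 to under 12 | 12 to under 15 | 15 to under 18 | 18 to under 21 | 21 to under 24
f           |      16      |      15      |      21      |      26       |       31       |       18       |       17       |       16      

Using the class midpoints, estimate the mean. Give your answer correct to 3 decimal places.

12.056

Midpoints: 1.5, 4.5, 7.5, 10.5, 13.5, 16.5, 19.5, 22.5
Σfm = 16×1.5 + 15×4.5 + 21×7.5 + 26×10.5 + 31×13.5 + 18×16.5 + 17×19.5 + 16×22.5 = 1929
n = Σf = 160
Mean = 1929 / 160 = 12.0563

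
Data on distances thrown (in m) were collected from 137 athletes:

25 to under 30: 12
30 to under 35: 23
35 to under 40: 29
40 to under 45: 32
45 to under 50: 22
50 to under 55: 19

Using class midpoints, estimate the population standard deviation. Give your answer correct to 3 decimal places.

Midpoints: 27.5, 32.5, 37.5, 42.5, 47.5, 52.5
n = 137, Σfm = 5567.5, mean = 40.6387
Σfm² = 233956.25
Σf(m − x̄)² = Σfm² − (Σfm)²/n = 233956.25 − 5567.5²/137 = 7700.3650
Population variance = 7700.3650 / 137 = 56.2070
Standard deviation = √56.2070 = 7.4971

7.497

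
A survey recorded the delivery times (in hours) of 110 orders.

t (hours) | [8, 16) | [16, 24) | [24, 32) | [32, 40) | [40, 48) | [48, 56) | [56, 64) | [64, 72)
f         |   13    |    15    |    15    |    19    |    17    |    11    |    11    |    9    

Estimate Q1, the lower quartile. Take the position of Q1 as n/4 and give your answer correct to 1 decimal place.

23.7

Cumulative frequencies: 13, 28, 43, 62, 79, 90, 101, 110
n = 110; position = n/4 = 27.5.
This falls in the class [16, 24): L = 16, F = 13, f = 15, h = 8.
Lower quartile ≈ 16 + ((27.5 − 13) / 15) × 8 = 23.7333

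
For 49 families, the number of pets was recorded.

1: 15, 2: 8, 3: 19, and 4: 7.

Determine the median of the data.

3

Cumulative frequencies: 15, 23, 42, 49
n = 49, so the median is the value in position (n+1)/2 = 25.
Position 25 falls at value 3.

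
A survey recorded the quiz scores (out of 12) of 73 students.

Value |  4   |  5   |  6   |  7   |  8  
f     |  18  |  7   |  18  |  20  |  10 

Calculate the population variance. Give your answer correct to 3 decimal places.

1.902

Values: 4, 5, 6, 7, 8
n = 73, Σfx = 435, mean = 5.9589
Σfx² = 2731
Σf(x − x̄)² = Σfx² − (Σfx)²/n = 2731 − 435²/73 = 138.8767
Population variance = 138.8767 / 73 = 1.9024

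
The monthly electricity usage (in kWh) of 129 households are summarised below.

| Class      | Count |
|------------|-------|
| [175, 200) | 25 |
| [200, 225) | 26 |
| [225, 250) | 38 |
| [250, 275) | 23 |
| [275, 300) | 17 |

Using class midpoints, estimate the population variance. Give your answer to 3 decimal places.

1037.798

Midpoints: 187.5, 212.5, 237.5, 262.5, 287.5
n = 129, Σfm = 30162.5, mean = 233.8178
Σfm² = 7186406.25
Σf(m − x̄)² = Σfm² − (Σfm)²/n = 7186406.25 − 30162.5²/129 = 133875.9690
Population variance = 133875.9690 / 129 = 1037.7982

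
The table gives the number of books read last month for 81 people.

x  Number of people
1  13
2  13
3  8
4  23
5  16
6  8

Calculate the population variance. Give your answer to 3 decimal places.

Values: 1, 2, 3, 4, 5, 6
n = 81, Σfx = 283, mean = 3.4938
Σfx² = 1193
Σf(x − x̄)² = Σfx² − (Σfx)²/n = 1193 − 283²/81 = 204.2469
Population variance = 204.2469 / 81 = 2.5216

2.522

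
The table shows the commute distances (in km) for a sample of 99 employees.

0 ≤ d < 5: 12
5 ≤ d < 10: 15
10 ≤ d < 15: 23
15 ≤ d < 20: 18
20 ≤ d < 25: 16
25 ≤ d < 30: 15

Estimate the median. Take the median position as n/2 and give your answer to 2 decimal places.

Cumulative frequencies: 12, 27, 50, 68, 84, 99
n = 99; position = n/2 = 49.5.
This falls in the class 10 ≤ d < 15: L = 10, F = 27, f = 23, h = 5.
Median ≈ 10 + ((49.5 − 27) / 23) × 5 = 14.8913

14.89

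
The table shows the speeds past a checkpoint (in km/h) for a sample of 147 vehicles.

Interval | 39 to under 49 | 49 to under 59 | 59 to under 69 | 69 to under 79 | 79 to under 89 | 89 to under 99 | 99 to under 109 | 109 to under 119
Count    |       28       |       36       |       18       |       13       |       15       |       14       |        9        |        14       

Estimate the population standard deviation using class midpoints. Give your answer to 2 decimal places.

22.95

Midpoints: 44, 54, 64, 74, 84, 94, 104, 114
n = 147, Σfm = 10398, mean = 70.7347
Σfm² = 812932
Σf(m − x̄)² = Σfm² − (Σfm)²/n = 812932 − 10398²/147 = 77432.6531
Population variance = 77432.6531 / 147 = 526.7527
Standard deviation = √526.7527 = 22.9511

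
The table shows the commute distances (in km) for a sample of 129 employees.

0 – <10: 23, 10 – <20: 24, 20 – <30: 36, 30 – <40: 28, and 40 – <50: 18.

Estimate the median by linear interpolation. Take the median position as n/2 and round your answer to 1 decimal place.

Cumulative frequencies: 23, 47, 83, 111, 129
n = 129; position = n/2 = 64.5.
This falls in the class 20 – <30: L = 20, F = 47, f = 36, h = 10.
Median ≈ 20 + ((64.5 − 47) / 36) × 10 = 24.8611

24.9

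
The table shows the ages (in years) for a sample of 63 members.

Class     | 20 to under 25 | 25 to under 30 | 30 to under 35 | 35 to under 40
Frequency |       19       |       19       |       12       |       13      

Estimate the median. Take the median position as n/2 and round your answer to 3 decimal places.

Cumulative frequencies: 19, 38, 50, 63
n = 63; position = n/2 = 31.5.
This falls in the class 25 to under 30: L = 25, F = 19, f = 19, h = 5.
Median ≈ 25 + ((31.5 − 19) / 19) × 5 = 28.2895

28.289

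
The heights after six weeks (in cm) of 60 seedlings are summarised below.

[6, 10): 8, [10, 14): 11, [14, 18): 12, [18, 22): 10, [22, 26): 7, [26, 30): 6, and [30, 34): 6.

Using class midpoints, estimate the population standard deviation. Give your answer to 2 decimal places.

7.41

Midpoints: 8, 12, 16, 20, 24, 28, 32
n = 60, Σfm = 1116, mean = 18.6000
Σfm² = 24048
Σf(m − x̄)² = Σfm² − (Σfm)²/n = 24048 − 1116²/60 = 3290.4000
Population variance = 3290.4000 / 60 = 54.8400
Standard deviation = √54.8400 = 7.4054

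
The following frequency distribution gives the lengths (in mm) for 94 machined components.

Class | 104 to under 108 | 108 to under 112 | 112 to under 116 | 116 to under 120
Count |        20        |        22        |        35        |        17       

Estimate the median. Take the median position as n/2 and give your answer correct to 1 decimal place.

112.6

Cumulative frequencies: 20, 42, 77, 94
n = 94; position = n/2 = 47.
This falls in the class 112 to under 116: L = 112, F = 42, f = 35, h = 4.
Median ≈ 112 + ((47 − 42) / 35) × 4 = 112.5714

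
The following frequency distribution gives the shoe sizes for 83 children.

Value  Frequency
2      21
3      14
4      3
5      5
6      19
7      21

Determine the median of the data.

5

Cumulative frequencies: 21, 35, 38, 43, 62, 83
n = 83, so the median is the value in position (n+1)/2 = 42.
Position 42 falls at value 5.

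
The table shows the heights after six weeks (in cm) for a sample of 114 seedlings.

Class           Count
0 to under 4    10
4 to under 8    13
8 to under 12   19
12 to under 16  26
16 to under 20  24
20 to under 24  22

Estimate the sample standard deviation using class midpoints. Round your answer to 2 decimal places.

Midpoints: 2, 6, 10, 14, 18, 22
n = 114, Σfm = 1568, mean = 13.7544
Σfm² = 25928
Σf(m − x̄)² = Σfm² − (Σfm)²/n = 25928 − 1568²/114 = 4361.1228
Sample variance = 4361.1228 / 113 = 38.5940
Standard deviation = √38.5940 = 6.2124

6.21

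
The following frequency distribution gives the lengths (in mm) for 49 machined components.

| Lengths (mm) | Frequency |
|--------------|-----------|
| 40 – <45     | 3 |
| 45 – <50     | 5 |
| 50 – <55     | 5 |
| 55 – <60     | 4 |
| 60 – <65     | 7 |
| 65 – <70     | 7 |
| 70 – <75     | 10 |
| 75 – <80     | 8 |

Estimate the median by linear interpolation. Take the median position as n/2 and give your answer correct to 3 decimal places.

Cumulative frequencies: 3, 8, 13, 17, 24, 31, 41, 49
n = 49; position = n/2 = 24.5.
This falls in the class 65 – <70: L = 65, F = 24, f = 7, h = 5.
Median ≈ 65 + ((24.5 − 24) / 7) × 5 = 65.3571

65.357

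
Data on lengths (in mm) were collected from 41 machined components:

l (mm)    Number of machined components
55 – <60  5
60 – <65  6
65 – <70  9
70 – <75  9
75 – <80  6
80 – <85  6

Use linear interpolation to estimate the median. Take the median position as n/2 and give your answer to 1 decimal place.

70.3

Cumulative frequencies: 5, 11, 20, 29, 35, 41
n = 41; position = n/2 = 20.5.
This falls in the class 70 – <75: L = 70, F = 20, f = 9, h = 5.
Median ≈ 70 + ((20.5 − 20) / 9) × 5 = 70.2778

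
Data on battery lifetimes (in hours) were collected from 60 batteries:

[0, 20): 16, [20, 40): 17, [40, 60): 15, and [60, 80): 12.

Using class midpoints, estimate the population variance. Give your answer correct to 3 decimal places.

467.889

Midpoints: 10, 30, 50, 70
n = 60, Σfm = 2260, mean = 37.6667
Σfm² = 113200
Σf(m − x̄)² = Σfm² − (Σfm)²/n = 113200 − 2260²/60 = 28073.3333
Population variance = 28073.3333 / 60 = 467.8889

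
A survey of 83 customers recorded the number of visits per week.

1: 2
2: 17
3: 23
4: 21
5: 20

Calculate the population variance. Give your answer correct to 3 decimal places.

Values: 1, 2, 3, 4, 5
n = 83, Σfx = 289, mean = 3.4819
Σfx² = 1113
Σf(x − x̄)² = Σfx² − (Σfx)²/n = 1113 − 289²/83 = 106.7229
Population variance = 106.7229 / 83 = 1.2858

1.286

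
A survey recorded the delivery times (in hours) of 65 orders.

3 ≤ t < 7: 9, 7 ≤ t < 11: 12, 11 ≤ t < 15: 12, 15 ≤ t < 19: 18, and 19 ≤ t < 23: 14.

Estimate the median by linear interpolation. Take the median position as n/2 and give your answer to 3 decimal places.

Cumulative frequencies: 9, 21, 33, 51, 65
n = 65; position = n/2 = 32.5.
This falls in the class 11 ≤ t < 15: L = 11, F = 21, f = 12, h = 4.
Median ≈ 11 + ((32.5 − 21) / 12) × 4 = 14.8333

14.833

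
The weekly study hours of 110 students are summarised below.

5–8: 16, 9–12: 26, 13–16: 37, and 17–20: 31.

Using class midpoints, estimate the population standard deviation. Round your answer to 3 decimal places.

Midpoints: 6.5, 10.5, 14.5, 18.5
n = 110, Σfm = 1487, mean = 13.5182
Σfm² = 21931.5
Σf(m − x̄)² = Σfm² − (Σfm)²/n = 21931.5 − 1487²/110 = 1829.9636
Population variance = 1829.9636 / 110 = 16.6360
Standard deviation = √16.6360 = 4.0787

4.079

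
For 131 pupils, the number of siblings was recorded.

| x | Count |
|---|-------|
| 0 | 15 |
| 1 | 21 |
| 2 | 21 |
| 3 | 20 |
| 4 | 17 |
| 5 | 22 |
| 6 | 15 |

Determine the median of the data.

Cumulative frequencies: 15, 36, 57, 77, 94, 116, 131
n = 131, so the median is the value in position (n+1)/2 = 66.
Position 66 falls at value 3.

3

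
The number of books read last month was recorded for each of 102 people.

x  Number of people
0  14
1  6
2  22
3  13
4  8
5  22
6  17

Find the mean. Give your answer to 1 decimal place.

3.3

Values: 0, 1, 2, 3, 4, 5, 6
Σfx = 14×0 + 6×1 + 22×2 + 13×3 + 8×4 + 22×5 + 17×6 = 333
n = Σf = 102
Mean = 333 / 102 = 3.2647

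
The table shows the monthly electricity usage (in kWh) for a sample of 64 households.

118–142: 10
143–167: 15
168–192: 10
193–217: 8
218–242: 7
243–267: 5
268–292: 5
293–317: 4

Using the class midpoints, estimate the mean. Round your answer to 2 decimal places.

Midpoints: 130, 155, 180, 205, 230, 255, 280, 305
Σfm = 10×130 + 15×155 + 10×180 + 8×205 + 7×230 + 5×255 + 5×280 + 4×305 = 12570
n = Σf = 64
Mean = 12570 / 64 = 196.4062

196.41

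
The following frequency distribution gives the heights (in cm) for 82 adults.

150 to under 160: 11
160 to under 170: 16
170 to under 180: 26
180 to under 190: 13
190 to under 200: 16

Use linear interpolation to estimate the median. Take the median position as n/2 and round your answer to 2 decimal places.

Cumulative frequencies: 11, 27, 53, 66, 82
n = 82; position = n/2 = 41.
This falls in the class 170 to under 180: L = 170, F = 27, f = 26, h = 10.
Median ≈ 170 + ((41 − 27) / 26) × 10 = 175.3846

175.38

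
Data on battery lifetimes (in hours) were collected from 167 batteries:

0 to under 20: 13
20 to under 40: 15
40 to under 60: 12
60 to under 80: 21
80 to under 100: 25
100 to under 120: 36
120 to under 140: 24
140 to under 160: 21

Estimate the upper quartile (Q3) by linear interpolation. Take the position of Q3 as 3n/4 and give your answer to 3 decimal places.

Cumulative frequencies: 13, 28, 40, 61, 86, 122, 146, 167
n = 167; position = 3n/4 = 125.25.
This falls in the class 120 to under 140: L = 120, F = 122, f = 24, h = 20.
Upper quartile ≈ 120 + ((125.25 − 122) / 24) × 20 = 122.7083

122.708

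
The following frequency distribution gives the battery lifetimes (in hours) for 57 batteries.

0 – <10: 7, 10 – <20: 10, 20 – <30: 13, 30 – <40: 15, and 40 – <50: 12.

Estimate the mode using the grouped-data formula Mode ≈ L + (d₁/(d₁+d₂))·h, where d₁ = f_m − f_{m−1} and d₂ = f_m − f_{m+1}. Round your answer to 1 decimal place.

Modal class: 30 – <40 (highest frequency 15).
d₁ = 15 − 13 = 2, d₂ = 15 − 12 = 3
Mode ≈ 30 + (2/(2+3)) × 10 = 30 + 4.0000 = 34.0000

34.0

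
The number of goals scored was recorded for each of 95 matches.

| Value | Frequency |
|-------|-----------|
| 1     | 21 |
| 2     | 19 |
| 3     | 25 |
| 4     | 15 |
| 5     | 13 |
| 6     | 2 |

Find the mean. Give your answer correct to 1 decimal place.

Values: 1, 2, 3, 4, 5, 6
Σfx = 21×1 + 19×2 + 25×3 + 15×4 + 13×5 + 2×6 = 271
n = Σf = 95
Mean = 271 / 95 = 2.8526

2.9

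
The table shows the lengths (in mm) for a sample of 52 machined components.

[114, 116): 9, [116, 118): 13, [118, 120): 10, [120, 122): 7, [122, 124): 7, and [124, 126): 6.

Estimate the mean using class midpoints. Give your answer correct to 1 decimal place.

Midpoints: 115, 117, 119, 121, 123, 125
Σfm = 9×115 + 13×117 + 10×119 + 7×121 + 7×123 + 6×125 = 6204
n = Σf = 52
Mean = 6204 / 52 = 119.3077

119.3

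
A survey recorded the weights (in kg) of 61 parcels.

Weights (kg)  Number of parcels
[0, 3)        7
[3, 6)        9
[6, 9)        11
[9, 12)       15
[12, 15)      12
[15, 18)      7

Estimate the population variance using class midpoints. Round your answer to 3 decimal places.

20.738

Midpoints: 1.5, 4.5, 7.5, 10.5, 13.5, 16.5
n = 61, Σfm = 568.5, mean = 9.3197
Σfm² = 6563.25
Σf(m − x̄)² = Σfm² − (Σfm)²/n = 6563.25 − 568.5²/61 = 1265.0164
Population variance = 1265.0164 / 61 = 20.7380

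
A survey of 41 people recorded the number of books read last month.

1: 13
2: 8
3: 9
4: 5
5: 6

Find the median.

2

Cumulative frequencies: 13, 21, 30, 35, 41
n = 41, so the median is the value in position (n+1)/2 = 21.
Position 21 falls at value 2.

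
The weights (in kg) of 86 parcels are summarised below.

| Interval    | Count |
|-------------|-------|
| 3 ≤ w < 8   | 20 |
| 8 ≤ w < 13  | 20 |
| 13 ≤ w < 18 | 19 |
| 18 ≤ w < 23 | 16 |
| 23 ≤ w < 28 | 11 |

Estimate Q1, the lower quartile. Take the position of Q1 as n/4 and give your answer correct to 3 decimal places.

Cumulative frequencies: 20, 40, 59, 75, 86
n = 86; position = n/4 = 21.5.
This falls in the class 8 ≤ w < 13: L = 8, F = 20, f = 20, h = 5.
Lower quartile ≈ 8 + ((21.5 − 20) / 20) × 5 = 8.3750

8.375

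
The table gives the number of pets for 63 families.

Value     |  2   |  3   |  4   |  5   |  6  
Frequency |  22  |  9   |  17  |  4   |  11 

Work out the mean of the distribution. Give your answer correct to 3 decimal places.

3.571

Values: 2, 3, 4, 5, 6
Σfx = 22×2 + 9×3 + 17×4 + 4×5 + 11×6 = 225
n = Σf = 63
Mean = 225 / 63 = 3.5714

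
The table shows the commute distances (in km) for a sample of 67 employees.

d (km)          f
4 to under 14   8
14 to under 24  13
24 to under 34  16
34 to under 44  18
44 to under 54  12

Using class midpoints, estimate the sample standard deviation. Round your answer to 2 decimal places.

12.82

Midpoints: 9, 19, 29, 39, 49
n = 67, Σfm = 2073, mean = 30.9403
Σfm² = 74987
Σf(m − x̄)² = Σfm² − (Σfm)²/n = 74987 − 2073²/67 = 10847.7612
Sample variance = 10847.7612 / 66 = 164.3600
Standard deviation = √164.3600 = 12.8203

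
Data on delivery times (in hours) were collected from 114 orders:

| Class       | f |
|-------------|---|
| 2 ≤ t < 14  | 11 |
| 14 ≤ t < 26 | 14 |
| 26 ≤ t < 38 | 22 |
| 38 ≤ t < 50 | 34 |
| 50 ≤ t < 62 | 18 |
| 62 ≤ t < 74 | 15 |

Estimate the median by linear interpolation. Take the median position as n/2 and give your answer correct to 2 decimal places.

41.53

Cumulative frequencies: 11, 25, 47, 81, 99, 114
n = 114; position = n/2 = 57.
This falls in the class 38 ≤ t < 50: L = 38, F = 47, f = 34, h = 12.
Median ≈ 38 + ((57 − 47) / 34) × 12 = 41.5294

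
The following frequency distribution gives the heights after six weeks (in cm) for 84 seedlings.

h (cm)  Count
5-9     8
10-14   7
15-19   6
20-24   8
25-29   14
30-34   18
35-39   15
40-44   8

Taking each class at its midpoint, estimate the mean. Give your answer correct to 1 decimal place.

Midpoints: 7, 12, 17, 22, 27, 32, 37, 42
Σfm = 8×7 + 7×12 + 6×17 + 8×22 + 14×27 + 18×32 + 15×37 + 8×42 = 2263
n = Σf = 84
Mean = 2263 / 84 = 26.9405

26.9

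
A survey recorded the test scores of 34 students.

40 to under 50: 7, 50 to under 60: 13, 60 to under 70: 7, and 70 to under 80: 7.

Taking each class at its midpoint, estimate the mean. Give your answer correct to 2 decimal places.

Midpoints: 45, 55, 65, 75
Σfm = 7×45 + 13×55 + 7×65 + 7×75 = 2010
n = Σf = 34
Mean = 2010 / 34 = 59.1176

59.12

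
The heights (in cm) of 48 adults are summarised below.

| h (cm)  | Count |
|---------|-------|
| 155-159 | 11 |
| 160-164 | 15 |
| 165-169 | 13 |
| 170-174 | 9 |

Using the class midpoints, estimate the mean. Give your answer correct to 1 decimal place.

164.1

Midpoints: 157, 162, 167, 172
Σfm = 11×157 + 15×162 + 13×167 + 9×172 = 7876
n = Σf = 48
Mean = 7876 / 48 = 164.0833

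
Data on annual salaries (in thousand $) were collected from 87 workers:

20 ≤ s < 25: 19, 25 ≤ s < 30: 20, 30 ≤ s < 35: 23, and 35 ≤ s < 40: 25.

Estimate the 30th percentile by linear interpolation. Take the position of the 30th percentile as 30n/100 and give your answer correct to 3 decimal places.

26.775

Cumulative frequencies: 19, 39, 62, 87
n = 87; position = 30n/100 = 26.1.
This falls in the class 25 ≤ s < 30: L = 25, F = 19, f = 20, h = 5.
30th percentile ≈ 25 + ((26.1 − 19) / 20) × 5 = 26.7750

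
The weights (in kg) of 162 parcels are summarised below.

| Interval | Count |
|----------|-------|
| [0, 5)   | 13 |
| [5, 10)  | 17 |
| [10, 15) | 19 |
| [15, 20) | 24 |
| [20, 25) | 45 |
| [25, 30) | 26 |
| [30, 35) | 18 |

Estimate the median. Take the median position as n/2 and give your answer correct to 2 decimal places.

20.89

Cumulative frequencies: 13, 30, 49, 73, 118, 144, 162
n = 162; position = n/2 = 81.
This falls in the class [20, 25): L = 20, F = 73, f = 45, h = 5.
Median ≈ 20 + ((81 − 73) / 45) × 5 = 20.8889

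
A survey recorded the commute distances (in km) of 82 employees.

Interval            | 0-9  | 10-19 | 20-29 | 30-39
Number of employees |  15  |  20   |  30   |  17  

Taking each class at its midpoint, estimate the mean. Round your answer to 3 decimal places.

20.476

Midpoints: 4.5, 14.5, 24.5, 34.5
Σfm = 15×4.5 + 20×14.5 + 30×24.5 + 17×34.5 = 1679
n = Σf = 82
Mean = 1679 / 82 = 20.4756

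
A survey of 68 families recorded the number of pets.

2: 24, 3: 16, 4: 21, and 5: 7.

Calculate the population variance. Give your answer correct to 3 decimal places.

1.047

Values: 2, 3, 4, 5
n = 68, Σfx = 215, mean = 3.1618
Σfx² = 751
Σf(x − x̄)² = Σfx² − (Σfx)²/n = 751 − 215²/68 = 71.2206
Population variance = 71.2206 / 68 = 1.0474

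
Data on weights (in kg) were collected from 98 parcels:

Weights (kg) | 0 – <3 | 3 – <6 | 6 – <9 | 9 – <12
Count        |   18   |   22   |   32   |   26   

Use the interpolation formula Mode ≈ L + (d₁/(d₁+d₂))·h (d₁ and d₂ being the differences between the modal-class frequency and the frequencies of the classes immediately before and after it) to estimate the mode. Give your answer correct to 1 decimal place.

7.9

Modal class: 6 – <9 (highest frequency 32).
d₁ = 32 − 22 = 10, d₂ = 32 − 26 = 6
Mode ≈ 6 + (10/(10+6)) × 3 = 6 + 1.8750 = 7.8750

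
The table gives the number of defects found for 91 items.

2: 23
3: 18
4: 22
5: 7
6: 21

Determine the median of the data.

Cumulative frequencies: 23, 41, 63, 70, 91
n = 91, so the median is the value in position (n+1)/2 = 46.
Position 46 falls at value 4.

4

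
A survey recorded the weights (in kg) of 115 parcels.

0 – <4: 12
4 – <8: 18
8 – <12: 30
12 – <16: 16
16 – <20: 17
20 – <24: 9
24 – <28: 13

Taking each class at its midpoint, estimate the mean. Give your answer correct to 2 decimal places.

Midpoints: 2, 6, 10, 14, 18, 22, 26
Σfm = 12×2 + 18×6 + 30×10 + 16×14 + 17×18 + 9×22 + 13×26 = 1498
n = Σf = 115
Mean = 1498 / 115 = 13.0261

13.03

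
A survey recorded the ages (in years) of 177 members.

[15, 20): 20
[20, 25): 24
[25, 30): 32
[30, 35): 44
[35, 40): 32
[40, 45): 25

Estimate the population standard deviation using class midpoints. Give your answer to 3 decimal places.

Midpoints: 17.5, 22.5, 27.5, 32.5, 37.5, 42.5
n = 177, Σfm = 5462.5, mean = 30.8616
Σfm² = 179106.25
Σf(m − x̄)² = Σfm² − (Σfm)²/n = 179106.25 − 5462.5²/177 = 10524.8588
Population variance = 10524.8588 / 177 = 59.4625
Standard deviation = √59.4625 = 7.7112

7.711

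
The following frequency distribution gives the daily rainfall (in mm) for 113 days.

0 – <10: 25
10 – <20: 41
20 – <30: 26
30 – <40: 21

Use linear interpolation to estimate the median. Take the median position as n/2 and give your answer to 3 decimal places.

17.683

Cumulative frequencies: 25, 66, 92, 113
n = 113; position = n/2 = 56.5.
This falls in the class 10 – <20: L = 10, F = 25, f = 41, h = 10.
Median ≈ 10 + ((56.5 − 25) / 41) × 10 = 17.6829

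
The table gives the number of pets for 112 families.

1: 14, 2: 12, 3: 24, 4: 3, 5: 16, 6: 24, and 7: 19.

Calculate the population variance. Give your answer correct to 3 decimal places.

Values: 1, 2, 3, 4, 5, 6, 7
n = 112, Σfx = 479, mean = 4.2768
Σfx² = 2521
Σf(x − x̄)² = Σfx² − (Σfx)²/n = 2521 − 479²/112 = 472.4196
Population variance = 472.4196 / 112 = 4.2180

4.218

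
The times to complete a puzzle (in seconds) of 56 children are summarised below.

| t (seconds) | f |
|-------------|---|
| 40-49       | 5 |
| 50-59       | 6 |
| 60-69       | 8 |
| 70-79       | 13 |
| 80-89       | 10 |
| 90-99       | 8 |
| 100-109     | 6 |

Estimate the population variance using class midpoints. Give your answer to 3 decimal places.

Midpoints: 44.5, 54.5, 64.5, 74.5, 84.5, 94.5, 104.5
n = 56, Σfm = 4262, mean = 76.1071
Σfm² = 341524
Σf(m − x̄)² = Σfm² − (Σfm)²/n = 341524 − 4262²/56 = 17155.3571
Population variance = 17155.3571 / 56 = 306.3457

306.346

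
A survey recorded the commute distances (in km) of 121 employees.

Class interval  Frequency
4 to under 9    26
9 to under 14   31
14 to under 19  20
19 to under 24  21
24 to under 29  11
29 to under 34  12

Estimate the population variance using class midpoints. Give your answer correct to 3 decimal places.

Midpoints: 6.5, 11.5, 16.5, 21.5, 26.5, 31.5
n = 121, Σfm = 1976.5, mean = 16.3347
Σfm² = 39982.25
Σf(m − x̄)² = Σfm² − (Σfm)²/n = 39982.25 − 1976.5²/121 = 7696.6942
Population variance = 7696.6942 / 121 = 63.6090

63.609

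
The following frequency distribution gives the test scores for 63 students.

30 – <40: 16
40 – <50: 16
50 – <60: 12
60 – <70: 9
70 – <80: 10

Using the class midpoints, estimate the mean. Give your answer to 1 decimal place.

Midpoints: 35, 45, 55, 65, 75
Σfm = 16×35 + 16×45 + 12×55 + 9×65 + 10×75 = 3275
n = Σf = 63
Mean = 3275 / 63 = 51.9841

52.0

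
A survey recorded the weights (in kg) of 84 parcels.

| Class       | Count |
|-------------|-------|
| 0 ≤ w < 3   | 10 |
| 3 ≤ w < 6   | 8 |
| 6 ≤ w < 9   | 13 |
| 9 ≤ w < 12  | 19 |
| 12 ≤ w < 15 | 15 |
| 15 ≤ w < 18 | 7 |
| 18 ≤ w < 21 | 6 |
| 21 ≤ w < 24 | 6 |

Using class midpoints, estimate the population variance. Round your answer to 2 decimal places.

Midpoints: 1.5, 4.5, 7.5, 10.5, 13.5, 16.5, 19.5, 22.5
n = 84, Σfm = 918, mean = 10.9286
Σfm² = 12969
Σf(m − x̄)² = Σfm² − (Σfm)²/n = 12969 − 918²/84 = 2936.5714
Population variance = 2936.5714 / 84 = 34.9592

34.96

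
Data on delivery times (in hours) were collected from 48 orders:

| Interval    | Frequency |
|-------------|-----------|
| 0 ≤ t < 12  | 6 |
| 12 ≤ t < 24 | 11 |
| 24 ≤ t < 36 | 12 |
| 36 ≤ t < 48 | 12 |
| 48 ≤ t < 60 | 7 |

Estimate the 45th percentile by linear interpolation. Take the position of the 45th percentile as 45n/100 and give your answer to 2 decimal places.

Cumulative frequencies: 6, 17, 29, 41, 48
n = 48; position = 45n/100 = 21.6.
This falls in the class 24 ≤ t < 36: L = 24, F = 17, f = 12, h = 12.
45th percentile ≈ 24 + ((21.6 − 17) / 12) × 12 = 28.6000

28.60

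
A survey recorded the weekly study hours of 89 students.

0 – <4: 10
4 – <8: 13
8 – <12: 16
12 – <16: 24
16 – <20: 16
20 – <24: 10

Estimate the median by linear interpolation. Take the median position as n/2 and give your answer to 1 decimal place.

Cumulative frequencies: 10, 23, 39, 63, 79, 89
n = 89; position = n/2 = 44.5.
This falls in the class 12 – <16: L = 12, F = 39, f = 24, h = 4.
Median ≈ 12 + ((44.5 − 39) / 24) × 4 = 12.9167

12.9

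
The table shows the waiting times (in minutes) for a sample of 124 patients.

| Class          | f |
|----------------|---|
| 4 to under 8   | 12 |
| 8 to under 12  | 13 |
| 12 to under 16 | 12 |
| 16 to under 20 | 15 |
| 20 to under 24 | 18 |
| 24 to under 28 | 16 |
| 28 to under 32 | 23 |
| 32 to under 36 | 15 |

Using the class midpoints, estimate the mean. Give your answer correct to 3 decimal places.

Midpoints: 6, 10, 14, 18, 22, 26, 30, 34
Σfm = 12×6 + 13×10 + 12×14 + 15×18 + 18×22 + 16×26 + 23×30 + 15×34 = 2652
n = Σf = 124
Mean = 2652 / 124 = 21.3871

21.387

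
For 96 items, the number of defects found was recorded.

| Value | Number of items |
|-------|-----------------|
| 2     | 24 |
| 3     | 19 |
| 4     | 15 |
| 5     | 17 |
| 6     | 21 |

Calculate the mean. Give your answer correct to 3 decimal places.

3.917

Values: 2, 3, 4, 5, 6
Σfx = 24×2 + 19×3 + 15×4 + 17×5 + 21×6 = 376
n = Σf = 96
Mean = 376 / 96 = 3.9167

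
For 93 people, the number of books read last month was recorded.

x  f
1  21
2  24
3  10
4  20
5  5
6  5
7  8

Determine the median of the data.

Cumulative frequencies: 21, 45, 55, 75, 80, 85, 93
n = 93, so the median is the value in position (n+1)/2 = 47.
Position 47 falls at value 3.

3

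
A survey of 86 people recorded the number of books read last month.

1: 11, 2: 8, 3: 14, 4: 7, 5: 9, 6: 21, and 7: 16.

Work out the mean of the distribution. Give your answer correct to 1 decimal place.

Values: 1, 2, 3, 4, 5, 6, 7
Σfx = 11×1 + 8×2 + 14×3 + 7×4 + 9×5 + 21×6 + 16×7 = 380
n = Σf = 86
Mean = 380 / 86 = 4.4186

4.4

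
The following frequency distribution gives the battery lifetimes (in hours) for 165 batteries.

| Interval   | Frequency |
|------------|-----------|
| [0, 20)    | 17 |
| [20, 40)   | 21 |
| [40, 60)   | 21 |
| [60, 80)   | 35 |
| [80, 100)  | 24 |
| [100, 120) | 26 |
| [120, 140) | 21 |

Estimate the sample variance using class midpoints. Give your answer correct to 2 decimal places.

Midpoints: 10, 30, 50, 70, 90, 110, 130
n = 165, Σfm = 12050, mean = 73.0303
Σfm² = 1108500
Σf(m − x̄)² = Σfm² − (Σfm)²/n = 1108500 − 12050²/165 = 228484.8485
Sample variance = 228484.8485 / 164 = 1393.2003

1393.20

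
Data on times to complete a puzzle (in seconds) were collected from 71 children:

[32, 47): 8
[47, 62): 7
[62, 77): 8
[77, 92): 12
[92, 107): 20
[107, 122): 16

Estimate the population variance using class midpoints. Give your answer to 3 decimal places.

606.844

Midpoints: 39.5, 54.5, 69.5, 84.5, 99.5, 114.5
n = 71, Σfm = 6089.5, mean = 85.7676
Σfm² = 565367.75
Σf(m − x̄)² = Σfm² − (Σfm)²/n = 565367.75 − 6089.5²/71 = 43085.9155
Population variance = 43085.9155 / 71 = 606.8439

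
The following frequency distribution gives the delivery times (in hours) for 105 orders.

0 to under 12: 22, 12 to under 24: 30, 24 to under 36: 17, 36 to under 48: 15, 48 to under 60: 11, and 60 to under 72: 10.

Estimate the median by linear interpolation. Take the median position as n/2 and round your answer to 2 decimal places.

Cumulative frequencies: 22, 52, 69, 84, 95, 105
n = 105; position = n/2 = 52.5.
This falls in the class 24 to under 36: L = 24, F = 52, f = 17, h = 12.
Median ≈ 24 + ((52.5 − 52) / 17) × 12 = 24.3529

24.35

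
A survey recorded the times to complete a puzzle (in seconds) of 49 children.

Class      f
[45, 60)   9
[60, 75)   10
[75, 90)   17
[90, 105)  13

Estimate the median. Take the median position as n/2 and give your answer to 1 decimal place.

79.9

Cumulative frequencies: 9, 19, 36, 49
n = 49; position = n/2 = 24.5.
This falls in the class [75, 90): L = 75, F = 19, f = 17, h = 15.
Median ≈ 75 + ((24.5 − 19) / 17) × 15 = 79.8529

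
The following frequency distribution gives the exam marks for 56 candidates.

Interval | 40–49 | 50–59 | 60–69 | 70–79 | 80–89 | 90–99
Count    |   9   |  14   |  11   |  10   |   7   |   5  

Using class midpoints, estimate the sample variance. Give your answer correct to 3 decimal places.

Midpoints: 44.5, 54.5, 64.5, 74.5, 84.5, 94.5
n = 56, Σfm = 3682, mean = 65.7500
Σfm² = 255304
Σf(m − x̄)² = Σfm² − (Σfm)²/n = 255304 − 3682²/56 = 13212.5000
Sample variance = 13212.5000 / 55 = 240.2273

240.227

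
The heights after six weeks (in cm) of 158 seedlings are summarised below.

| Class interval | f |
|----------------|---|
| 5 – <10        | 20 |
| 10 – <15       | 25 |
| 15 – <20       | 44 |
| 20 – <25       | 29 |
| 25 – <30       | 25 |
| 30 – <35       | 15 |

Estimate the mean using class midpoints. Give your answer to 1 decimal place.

19.4

Midpoints: 7.5, 12.5, 17.5, 22.5, 27.5, 32.5
Σfm = 20×7.5 + 25×12.5 + 44×17.5 + 29×22.5 + 25×27.5 + 15×32.5 = 3060
n = Σf = 158
Mean = 3060 / 158 = 19.3671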